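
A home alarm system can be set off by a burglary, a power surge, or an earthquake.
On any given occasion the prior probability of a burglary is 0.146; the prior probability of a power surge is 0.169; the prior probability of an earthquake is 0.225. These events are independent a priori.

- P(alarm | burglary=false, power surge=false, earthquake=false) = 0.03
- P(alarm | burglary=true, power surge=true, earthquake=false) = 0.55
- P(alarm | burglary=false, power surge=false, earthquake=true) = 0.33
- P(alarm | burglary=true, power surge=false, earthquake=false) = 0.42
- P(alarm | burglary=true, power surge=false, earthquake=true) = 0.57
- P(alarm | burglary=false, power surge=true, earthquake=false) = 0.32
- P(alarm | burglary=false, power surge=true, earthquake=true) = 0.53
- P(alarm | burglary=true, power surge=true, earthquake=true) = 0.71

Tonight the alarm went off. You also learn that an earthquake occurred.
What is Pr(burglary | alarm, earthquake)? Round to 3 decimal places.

By total probability over the 4 (burglary, power surge) configurations:
  P(alarm | earthquake) = 0.33·0.854·0.831 + 0.53·0.854·0.169 + 0.57·0.146·0.831 + 0.71·0.146·0.169
        = 0.234192 + 0.076493 + 0.069156 + 0.017519 = 0.397360
The terms with burglary present sum to 0.086675, so
  P(burglary | alarm, earthquake) = 0.086675 / 0.397360 ≈ 0.218

Pr(burglary | alarm, earthquake) ≈ 0.218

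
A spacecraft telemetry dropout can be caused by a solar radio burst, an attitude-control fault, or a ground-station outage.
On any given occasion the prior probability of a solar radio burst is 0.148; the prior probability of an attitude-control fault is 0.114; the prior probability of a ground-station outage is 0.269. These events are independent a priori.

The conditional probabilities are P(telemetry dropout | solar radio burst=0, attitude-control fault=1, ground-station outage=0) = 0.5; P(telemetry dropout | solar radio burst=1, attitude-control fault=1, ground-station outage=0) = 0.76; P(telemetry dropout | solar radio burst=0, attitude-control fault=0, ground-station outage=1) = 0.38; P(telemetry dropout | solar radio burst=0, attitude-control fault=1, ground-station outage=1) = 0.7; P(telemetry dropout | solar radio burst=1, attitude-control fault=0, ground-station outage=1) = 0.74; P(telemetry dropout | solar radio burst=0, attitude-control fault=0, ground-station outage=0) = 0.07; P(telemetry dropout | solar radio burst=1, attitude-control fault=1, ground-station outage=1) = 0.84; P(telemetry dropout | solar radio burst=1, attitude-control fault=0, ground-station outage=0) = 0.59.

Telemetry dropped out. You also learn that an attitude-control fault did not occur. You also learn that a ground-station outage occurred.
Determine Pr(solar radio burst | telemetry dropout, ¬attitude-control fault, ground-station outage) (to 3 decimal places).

By total probability over both values of solar radio burst:
  P(telemetry dropout | ¬attitude-control fault, ground-station outage) = 0.38·0.852 + 0.74·0.148
        = 0.323760 + 0.109520 = 0.433280
Configurations with solar radio burst contribute 0.109520, so
  P(solar radio burst | telemetry dropout, ¬attitude-control fault, ground-station outage) = 0.109520 / 0.433280 ≈ 0.253

Pr(solar radio burst | telemetry dropout, ¬attitude-control fault, ground-station outage) ≈ 0.253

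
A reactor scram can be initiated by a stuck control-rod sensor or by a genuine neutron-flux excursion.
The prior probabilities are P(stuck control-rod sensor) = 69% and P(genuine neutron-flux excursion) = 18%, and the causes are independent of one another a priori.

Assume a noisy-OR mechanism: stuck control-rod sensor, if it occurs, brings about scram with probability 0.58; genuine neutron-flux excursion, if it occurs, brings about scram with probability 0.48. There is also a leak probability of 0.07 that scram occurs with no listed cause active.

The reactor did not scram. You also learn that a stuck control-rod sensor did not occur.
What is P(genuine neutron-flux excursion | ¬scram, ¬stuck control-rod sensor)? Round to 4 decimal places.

Under noisy-OR, P(scram | causes) = 1 − (1−0.07)·∏(1−qᵢ) over the active causes.
By total probability over both values of genuine neutron-flux excursion:
  P(¬scram | ¬stuck control-rod sensor) = 0.93×0.82 + 0.4836×0.18
        = 0.762600 + 0.087048 = 0.849648
Configurations with genuine neutron-flux excursion contribute 0.087048, so
  P(genuine neutron-flux excursion | ¬scram, ¬stuck control-rod sensor) = 0.087048 / 0.849648 ≈ 0.1025

P(genuine neutron-flux excursion | ¬scram, ¬stuck control-rod sensor) ≈ 0.1025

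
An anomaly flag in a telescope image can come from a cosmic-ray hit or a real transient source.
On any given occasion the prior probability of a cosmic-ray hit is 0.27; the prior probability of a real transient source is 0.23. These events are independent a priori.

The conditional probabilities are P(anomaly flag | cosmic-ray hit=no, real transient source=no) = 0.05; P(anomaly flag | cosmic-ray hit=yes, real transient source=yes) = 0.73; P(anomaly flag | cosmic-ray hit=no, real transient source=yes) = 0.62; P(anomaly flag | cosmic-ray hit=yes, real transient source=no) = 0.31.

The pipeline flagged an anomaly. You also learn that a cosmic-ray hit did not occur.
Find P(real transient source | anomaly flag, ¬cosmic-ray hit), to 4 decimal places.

P(real transient source | anomaly flag, ¬cosmic-ray hit) ≈ 0.7874

By total probability over both values of real transient source:
  P(anomaly flag | ¬cosmic-ray hit) = 0.05·0.77 + 0.62·0.23
        = 0.038500 + 0.142600 = 0.181100
Configurations with real transient source contribute 0.142600, so
  P(real transient source | anomaly flag, ¬cosmic-ray hit) = 0.142600 / 0.181100 ≈ 0.7874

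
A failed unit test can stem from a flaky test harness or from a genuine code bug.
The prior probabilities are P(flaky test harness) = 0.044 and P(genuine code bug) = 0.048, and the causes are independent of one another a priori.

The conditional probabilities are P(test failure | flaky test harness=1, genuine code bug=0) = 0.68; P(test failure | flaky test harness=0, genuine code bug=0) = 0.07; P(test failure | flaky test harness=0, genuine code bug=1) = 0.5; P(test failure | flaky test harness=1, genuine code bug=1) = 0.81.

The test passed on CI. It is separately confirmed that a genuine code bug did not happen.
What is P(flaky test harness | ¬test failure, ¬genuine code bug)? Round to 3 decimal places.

P(¬test failure | ¬genuine code bug) = 0.93×0.956 + 0.32×0.044 = 0.889080 + 0.014080 = 0.903160
Restricting to configurations with flaky test harness present: 0.32×0.044 = 0.014080.
Hence the posterior is 0.014080/0.903160 ≈ 0.016.

P(flaky test harness | ¬test failure, ¬genuine code bug) ≈ 0.016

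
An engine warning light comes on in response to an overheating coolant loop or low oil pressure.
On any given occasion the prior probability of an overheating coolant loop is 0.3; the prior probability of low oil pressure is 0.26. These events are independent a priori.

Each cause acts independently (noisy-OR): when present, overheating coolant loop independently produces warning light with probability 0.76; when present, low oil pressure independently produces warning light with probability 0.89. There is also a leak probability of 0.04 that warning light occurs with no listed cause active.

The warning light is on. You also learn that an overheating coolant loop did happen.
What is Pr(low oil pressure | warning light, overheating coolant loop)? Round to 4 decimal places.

Under noisy-OR, P(warning light | causes) = 1 − (1−0.04)·∏(1−qᵢ) over the active causes.
For the numerator, keep only low oil pressure=true terms: 0.974656·0.26 = 0.253411
Normalizer over all consistent configurations: 0.7696·0.74 + 0.974656·0.26 = 0.822915
Posterior = 0.253411 / 0.822915 ≈ 0.3079

Pr(low oil pressure | warning light, overheating coolant loop) ≈ 0.3079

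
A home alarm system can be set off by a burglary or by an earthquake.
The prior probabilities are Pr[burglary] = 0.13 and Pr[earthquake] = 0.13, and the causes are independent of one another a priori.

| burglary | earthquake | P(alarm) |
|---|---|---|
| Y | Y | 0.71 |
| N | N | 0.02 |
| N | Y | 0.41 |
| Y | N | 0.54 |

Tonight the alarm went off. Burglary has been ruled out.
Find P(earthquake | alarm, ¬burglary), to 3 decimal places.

For the numerator, keep only earthquake=true terms: 0.41×0.13 = 0.053300
Denominator P(alarm | ¬burglary): 0.02×0.87 + 0.41×0.13 = 0.070700
P(earthquake | alarm, ¬burglary) = 0.053300/0.070700 ≈ 0.754

P(earthquake | alarm, ¬burglary) ≈ 0.754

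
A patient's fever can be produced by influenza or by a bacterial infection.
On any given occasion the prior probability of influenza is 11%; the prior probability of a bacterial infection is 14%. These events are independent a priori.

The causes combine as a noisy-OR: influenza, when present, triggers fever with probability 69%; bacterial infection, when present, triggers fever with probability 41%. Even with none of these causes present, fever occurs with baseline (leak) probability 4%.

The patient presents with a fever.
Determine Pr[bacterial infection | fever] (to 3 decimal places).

Under noisy-OR, P(fever | causes) = 1 − (1−0.04)·∏(1−qᵢ) over the active causes.
By total probability over the 4 (influenza, bacterial infection) configurations:
  P(fever) = 0.04×0.89×0.86 + 0.4336×0.89×0.14 + 0.7024×0.11×0.86 + 0.824416×0.11×0.14
        = 0.030616 + 0.054027 + 0.066447 + 0.012696 = 0.163786
Configurations with bacterial infection contribute 0.066723, so
  P(bacterial infection | fever) = 0.066723 / 0.163786 ≈ 0.407

Pr[bacterial infection | fever] ≈ 0.407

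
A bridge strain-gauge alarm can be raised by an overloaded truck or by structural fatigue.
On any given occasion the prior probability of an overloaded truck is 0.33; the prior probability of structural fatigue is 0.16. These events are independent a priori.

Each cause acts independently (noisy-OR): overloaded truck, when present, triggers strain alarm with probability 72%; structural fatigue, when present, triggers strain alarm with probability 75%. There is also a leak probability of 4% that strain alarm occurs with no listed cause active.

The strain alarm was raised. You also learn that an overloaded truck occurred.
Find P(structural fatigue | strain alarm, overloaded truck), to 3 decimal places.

Under noisy-OR, P(strain alarm | causes) = 1 − (1−0.04)·∏(1−qᵢ) over the active causes.
Enumerate both values of structural fatigue and weight by the priors:
  P(strain alarm | overloaded truck) = 0.7312*0.84 + 0.9328*0.16
        = 0.614208 + 0.149248 = 0.763456
Configurations with structural fatigue contribute 0.149248, so
  P(structural fatigue | strain alarm, overloaded truck) = 0.149248 / 0.763456 ≈ 0.195

P(structural fatigue | strain alarm, overloaded truck) ≈ 0.195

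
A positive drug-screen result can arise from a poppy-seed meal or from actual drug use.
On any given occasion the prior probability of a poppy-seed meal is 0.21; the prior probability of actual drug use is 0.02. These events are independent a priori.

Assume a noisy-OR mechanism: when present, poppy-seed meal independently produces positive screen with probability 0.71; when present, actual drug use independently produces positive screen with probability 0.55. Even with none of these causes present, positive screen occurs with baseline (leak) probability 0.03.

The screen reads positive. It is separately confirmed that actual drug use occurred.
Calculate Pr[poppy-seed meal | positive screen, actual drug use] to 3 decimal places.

Under noisy-OR, P(positive screen | causes) = 1 − (1−0.03)·∏(1−qᵢ) over the active causes.
Sum P(positive screen|·) weighted by the priors over both values of poppy-seed meal:
  P(positive screen | actual drug use) = 0.5635*0.79 + 0.873415*0.21
        = 0.445165 + 0.183417 = 0.628582
The terms with poppy-seed meal present sum to 0.183417, so
  P(poppy-seed meal | positive screen, actual drug use) = 0.183417 / 0.628582 ≈ 0.292

Pr[poppy-seed meal | positive screen, actual drug use] ≈ 0.292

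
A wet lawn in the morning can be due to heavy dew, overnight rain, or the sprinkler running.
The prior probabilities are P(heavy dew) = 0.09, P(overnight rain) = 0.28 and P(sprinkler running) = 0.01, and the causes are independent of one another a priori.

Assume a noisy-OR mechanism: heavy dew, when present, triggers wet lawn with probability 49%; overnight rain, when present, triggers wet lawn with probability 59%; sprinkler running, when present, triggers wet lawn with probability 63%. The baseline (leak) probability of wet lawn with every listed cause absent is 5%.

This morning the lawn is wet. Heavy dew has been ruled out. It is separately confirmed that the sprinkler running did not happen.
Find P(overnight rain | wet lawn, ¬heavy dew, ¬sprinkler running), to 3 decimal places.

Under noisy-OR, P(wet lawn | causes) = 1 − (1−0.05)·∏(1−qᵢ) over the active causes.
For the numerator, keep only overnight rain=true terms: 0.6105·0.28 = 0.170940
The normalizing constant is 0.05·0.72 + 0.6105·0.28 = 0.206940
P(overnight rain | wet lawn, ¬heavy dew, ¬sprinkler running) = 0.170940/0.206940 ≈ 0.826

P(overnight rain | wet lawn, ¬heavy dew, ¬sprinkler running) ≈ 0.826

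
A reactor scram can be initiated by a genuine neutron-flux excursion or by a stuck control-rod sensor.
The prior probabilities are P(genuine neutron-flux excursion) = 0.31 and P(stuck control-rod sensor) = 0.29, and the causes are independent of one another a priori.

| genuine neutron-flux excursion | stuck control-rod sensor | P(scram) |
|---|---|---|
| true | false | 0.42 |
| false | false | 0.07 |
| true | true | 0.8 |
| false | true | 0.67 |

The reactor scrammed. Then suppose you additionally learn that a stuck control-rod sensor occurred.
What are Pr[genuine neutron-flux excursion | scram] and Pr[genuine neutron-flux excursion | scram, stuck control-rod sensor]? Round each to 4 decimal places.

By total probability over the 4 (genuine neutron-flux excursion, stuck control-rod sensor) configurations:
  P(scram) = 0.07*0.69*0.71 + 0.67*0.69*0.29 + 0.42*0.31*0.71 + 0.8*0.31*0.29
        = 0.034293 + 0.134067 + 0.092442 + 0.071920 = 0.332722
Configurations with genuine neutron-flux excursion contribute 0.164362, so
  P(genuine neutron-flux excursion | scram) = 0.164362 / 0.332722 ≈ 0.4940

With the extra evidence:
Sum P(scram|·) weighted by the priors over both values of genuine neutron-flux excursion:
  P(scram | stuck control-rod sensor) = 0.67·0.69 + 0.8·0.31
        = 0.462300 + 0.248000 = 0.710300
Keeping only the genuine neutron-flux excursion-present terms gives 0.248000, so
  P(genuine neutron-flux excursion | scram, stuck control-rod sensor) = 0.248000 / 0.710300 ≈ 0.3491

Pr[genuine neutron-flux excursion | scram] ≈ 0.4940; Pr[genuine neutron-flux excursion | scram, stuck control-rod sensor] ≈ 0.3491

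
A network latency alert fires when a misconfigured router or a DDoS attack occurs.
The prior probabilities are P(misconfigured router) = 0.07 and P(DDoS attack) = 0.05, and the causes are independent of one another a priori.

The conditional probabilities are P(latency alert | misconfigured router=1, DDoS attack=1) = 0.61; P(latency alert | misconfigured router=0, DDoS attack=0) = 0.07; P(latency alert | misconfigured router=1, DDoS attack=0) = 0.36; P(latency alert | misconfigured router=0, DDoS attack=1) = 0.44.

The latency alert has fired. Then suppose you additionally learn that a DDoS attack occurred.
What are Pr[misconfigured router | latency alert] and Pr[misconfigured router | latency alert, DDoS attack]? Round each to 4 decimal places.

Pr[misconfigured router | latency alert] ≈ 0.2406; Pr[misconfigured router | latency alert, DDoS attack] ≈ 0.0945

For the numerator, keep only misconfigured router=true terms: 0.023940 + 0.002135 = 0.026075
Normalizer over all consistent configurations: 0.07×0.93×0.95 + 0.44×0.93×0.05 + 0.36×0.07×0.95 + 0.61×0.07×0.05 = 0.108380
Posterior = 0.026075 / 0.108380 ≈ 0.2406

Now also conditioning on DDoS attack=true:
Enumerate both values of misconfigured router and weight by the priors:
  P(latency alert | DDoS attack) = 0.44*0.93 + 0.61*0.07
        = 0.409200 + 0.042700 = 0.451900
Configurations with misconfigured router contribute 0.042700, so
  P(misconfigured router | latency alert, DDoS attack) = 0.042700 / 0.451900 ≈ 0.0945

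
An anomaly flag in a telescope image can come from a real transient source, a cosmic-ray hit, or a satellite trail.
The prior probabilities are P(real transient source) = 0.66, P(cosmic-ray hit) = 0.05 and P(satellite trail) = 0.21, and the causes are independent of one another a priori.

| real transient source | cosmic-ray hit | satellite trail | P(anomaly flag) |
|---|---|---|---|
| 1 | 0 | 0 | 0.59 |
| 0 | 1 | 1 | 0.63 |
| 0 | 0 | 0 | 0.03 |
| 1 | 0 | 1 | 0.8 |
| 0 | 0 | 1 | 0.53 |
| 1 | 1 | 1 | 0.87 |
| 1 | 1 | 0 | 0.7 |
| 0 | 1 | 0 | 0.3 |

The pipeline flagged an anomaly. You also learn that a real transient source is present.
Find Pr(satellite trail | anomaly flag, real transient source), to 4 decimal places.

Pr(satellite trail | anomaly flag, real transient source) ≈ 0.2640

Weight on satellite trail=true, given the evidence: 0.159600 + 0.009135 = 0.168735
Normalizer over all consistent configurations: 0.59×0.95×0.79 + 0.8×0.95×0.21 + 0.7×0.05×0.79 + 0.87×0.05×0.21 = 0.639180
P(satellite trail | anomaly flag, real transient source) = 0.168735/0.639180 ≈ 0.2640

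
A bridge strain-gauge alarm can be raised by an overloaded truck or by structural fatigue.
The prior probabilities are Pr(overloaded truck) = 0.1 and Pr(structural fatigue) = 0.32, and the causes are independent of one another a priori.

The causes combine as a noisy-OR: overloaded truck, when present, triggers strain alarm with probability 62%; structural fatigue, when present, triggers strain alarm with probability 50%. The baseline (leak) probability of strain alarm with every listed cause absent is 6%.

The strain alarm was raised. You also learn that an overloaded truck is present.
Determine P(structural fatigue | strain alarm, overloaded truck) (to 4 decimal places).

P(structural fatigue | strain alarm, overloaded truck) ≈ 0.3755

Under noisy-OR, P(strain alarm | causes) = 1 − (1−0.06)·∏(1−qᵢ) over the active causes.
Enumerate both values of structural fatigue and weight by the priors:
  P(strain alarm | overloaded truck) = 0.6428·0.68 + 0.8214·0.32
        = 0.437104 + 0.262848 = 0.699952
The terms with structural fatigue present sum to 0.262848, so
  P(structural fatigue | strain alarm, overloaded truck) = 0.262848 / 0.699952 ≈ 0.3755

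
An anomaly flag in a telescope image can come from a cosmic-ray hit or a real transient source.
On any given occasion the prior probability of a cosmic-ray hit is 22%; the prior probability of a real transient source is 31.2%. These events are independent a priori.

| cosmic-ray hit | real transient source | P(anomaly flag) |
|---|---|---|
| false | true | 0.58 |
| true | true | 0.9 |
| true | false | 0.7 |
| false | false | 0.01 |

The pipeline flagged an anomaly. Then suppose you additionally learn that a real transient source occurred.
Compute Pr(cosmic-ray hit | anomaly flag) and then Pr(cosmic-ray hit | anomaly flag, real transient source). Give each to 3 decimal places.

P(anomaly flag) = 0.01*0.78*0.688 + 0.58*0.78*0.312 + 0.7*0.22*0.688 + 0.9*0.22*0.312 = 0.005366 + 0.141149 + 0.105952 + 0.061776 = 0.314243
The cosmic-ray hit-present share is 0.105952 + 0.061776 = 0.167728.
So P(cosmic-ray hit | anomaly flag) = 0.167728/0.314243 ≈ 0.534.

With the extra evidence:
P(anomaly flag | real transient source) = 0.58×0.78 + 0.9×0.22 = 0.452400 + 0.198000 = 0.650400
Of this, 0.198000 comes from 0.9×0.22 (the cosmic-ray hit=true cases).
Hence the posterior is 0.198000/0.650400 ≈ 0.304.
— real transient source explains away the evidence for cosmic-ray hit.

Pr(cosmic-ray hit | anomaly flag) ≈ 0.534; Pr(cosmic-ray hit | anomaly flag, real transient source) ≈ 0.304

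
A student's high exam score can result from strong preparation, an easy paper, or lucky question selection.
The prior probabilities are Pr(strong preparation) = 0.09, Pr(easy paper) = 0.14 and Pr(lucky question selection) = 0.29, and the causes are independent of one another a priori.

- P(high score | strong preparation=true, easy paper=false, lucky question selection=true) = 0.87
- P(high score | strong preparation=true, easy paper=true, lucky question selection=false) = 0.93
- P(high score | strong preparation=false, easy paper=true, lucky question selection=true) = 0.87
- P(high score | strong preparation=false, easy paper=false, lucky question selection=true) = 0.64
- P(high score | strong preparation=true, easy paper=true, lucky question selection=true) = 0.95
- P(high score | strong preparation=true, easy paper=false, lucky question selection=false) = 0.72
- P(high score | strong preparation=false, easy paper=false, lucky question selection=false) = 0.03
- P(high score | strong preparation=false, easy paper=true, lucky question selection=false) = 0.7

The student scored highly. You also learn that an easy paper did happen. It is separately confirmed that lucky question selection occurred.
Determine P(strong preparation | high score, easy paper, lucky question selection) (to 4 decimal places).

P(high score | easy paper, lucky question selection) = 0.87·0.91 + 0.95·0.09 = 0.791700 + 0.085500 = 0.877200
Restricting to configurations with strong preparation present: 0.95·0.09 = 0.085500.
P(strong preparation | high score, easy paper, lucky question selection) = 0.085500 / 0.877200 ≈ 0.0975

P(strong preparation | high score, easy paper, lucky question selection) ≈ 0.0975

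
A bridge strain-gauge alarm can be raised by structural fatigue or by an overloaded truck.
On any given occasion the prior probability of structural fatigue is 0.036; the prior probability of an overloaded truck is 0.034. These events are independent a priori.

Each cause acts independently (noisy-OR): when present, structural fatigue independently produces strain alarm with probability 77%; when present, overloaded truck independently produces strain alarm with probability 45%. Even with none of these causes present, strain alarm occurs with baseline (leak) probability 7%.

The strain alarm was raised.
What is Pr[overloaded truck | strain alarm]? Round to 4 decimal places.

Pr[overloaded truck | strain alarm] ≈ 0.1559

Under noisy-OR, P(strain alarm | causes) = 1 − (1−0.07)·∏(1−qᵢ) over the active causes.
Enumerate the 4 (structural fatigue, overloaded truck) configurations and weight by the priors:
  P(strain alarm) = 0.07*0.964*0.966 + 0.4885*0.964*0.034 + 0.7861*0.036*0.966 + 0.882355*0.036*0.034
        = 0.065186 + 0.016011 + 0.027337 + 0.001080 = 0.109614
Configurations with overloaded truck contribute 0.017091, so
  P(overloaded truck | strain alarm) = 0.017091 / 0.109614 ≈ 0.1559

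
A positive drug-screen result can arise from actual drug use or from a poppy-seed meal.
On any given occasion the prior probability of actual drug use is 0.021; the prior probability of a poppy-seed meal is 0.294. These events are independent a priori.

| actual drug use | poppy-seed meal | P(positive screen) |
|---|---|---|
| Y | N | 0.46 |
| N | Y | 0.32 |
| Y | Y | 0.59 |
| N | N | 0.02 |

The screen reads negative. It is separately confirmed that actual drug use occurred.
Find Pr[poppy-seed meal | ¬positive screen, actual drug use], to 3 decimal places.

For the numerator, keep only poppy-seed meal=true terms: 0.41*0.294 = 0.120540
Normalizer over all consistent configurations: 0.54*0.706 + 0.41*0.294 = 0.501780
P(poppy-seed meal | ¬positive screen, actual drug use) = 0.120540/0.501780 ≈ 0.240

Pr[poppy-seed meal | ¬positive screen, actual drug use] ≈ 0.240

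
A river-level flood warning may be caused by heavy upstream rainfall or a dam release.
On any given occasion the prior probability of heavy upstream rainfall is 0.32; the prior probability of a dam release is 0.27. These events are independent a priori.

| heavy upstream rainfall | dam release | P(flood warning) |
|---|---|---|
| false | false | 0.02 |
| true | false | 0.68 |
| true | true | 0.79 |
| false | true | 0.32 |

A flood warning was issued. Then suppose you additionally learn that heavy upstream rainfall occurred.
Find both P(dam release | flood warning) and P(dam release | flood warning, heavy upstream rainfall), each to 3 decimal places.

For the numerator, keep only dam release=true terms: 0.058752 + 0.068256 = 0.127008
The normalizing constant is 0.02*0.68*0.73 + 0.32*0.68*0.27 + 0.68*0.32*0.73 + 0.79*0.32*0.27 = 0.295784
P(dam release | flood warning) = 0.127008/0.295784 ≈ 0.429

Now condition on the additional information:
P(flood warning | heavy upstream rainfall) = 0.68×0.73 + 0.79×0.27 = 0.496400 + 0.213300 = 0.709700
Restricting to configurations with dam release present: 0.79×0.27 = 0.213300.
P(dam release | flood warning, heavy upstream rainfall) = 0.213300 / 0.709700 ≈ 0.301
Conditioning on heavy upstream rainfall lowers the posterior on dam release: the classic explaining-away effect in a common-effect structure.

P(dam release | flood warning) ≈ 0.429; P(dam release | flood warning, heavy upstream rainfall) ≈ 0.301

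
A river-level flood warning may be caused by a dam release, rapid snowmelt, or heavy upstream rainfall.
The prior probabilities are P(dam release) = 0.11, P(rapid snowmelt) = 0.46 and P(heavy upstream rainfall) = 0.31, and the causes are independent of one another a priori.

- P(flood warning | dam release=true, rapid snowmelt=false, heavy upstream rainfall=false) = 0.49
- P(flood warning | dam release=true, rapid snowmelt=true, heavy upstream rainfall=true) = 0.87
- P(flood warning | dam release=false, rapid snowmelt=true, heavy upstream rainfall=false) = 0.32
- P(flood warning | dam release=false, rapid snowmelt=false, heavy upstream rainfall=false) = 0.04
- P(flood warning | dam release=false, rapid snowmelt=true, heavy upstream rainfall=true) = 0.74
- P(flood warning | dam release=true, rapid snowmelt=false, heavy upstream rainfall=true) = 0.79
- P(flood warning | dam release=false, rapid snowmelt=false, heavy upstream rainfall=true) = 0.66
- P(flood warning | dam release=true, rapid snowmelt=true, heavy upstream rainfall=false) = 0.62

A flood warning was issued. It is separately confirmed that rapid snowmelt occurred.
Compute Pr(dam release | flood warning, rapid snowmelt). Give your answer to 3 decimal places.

Pr(dam release | flood warning, rapid snowmelt) ≈ 0.161

Numerator (weight on configurations with dam release): 0.047058 + 0.029667 = 0.076725
Normalizer over all consistent configurations: 0.32·0.89·0.69 + 0.74·0.89·0.31 + 0.62·0.11·0.69 + 0.87·0.11·0.31 = 0.477403
Posterior = 0.076725 / 0.477403 ≈ 0.161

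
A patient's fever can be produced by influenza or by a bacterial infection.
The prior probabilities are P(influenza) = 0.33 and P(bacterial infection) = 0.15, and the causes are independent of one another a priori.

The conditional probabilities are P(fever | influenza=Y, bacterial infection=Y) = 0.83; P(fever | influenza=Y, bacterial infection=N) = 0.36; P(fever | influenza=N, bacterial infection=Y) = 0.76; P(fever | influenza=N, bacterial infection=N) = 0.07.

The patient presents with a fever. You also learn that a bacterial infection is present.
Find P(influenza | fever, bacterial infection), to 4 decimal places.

P(influenza | fever, bacterial infection) ≈ 0.3498

By total probability over both values of influenza:
  P(fever | bacterial infection) = 0.76×0.67 + 0.83×0.33
        = 0.509200 + 0.273900 = 0.783100
The terms with influenza present sum to 0.273900, so
  P(influenza | fever, bacterial infection) = 0.273900 / 0.783100 ≈ 0.3498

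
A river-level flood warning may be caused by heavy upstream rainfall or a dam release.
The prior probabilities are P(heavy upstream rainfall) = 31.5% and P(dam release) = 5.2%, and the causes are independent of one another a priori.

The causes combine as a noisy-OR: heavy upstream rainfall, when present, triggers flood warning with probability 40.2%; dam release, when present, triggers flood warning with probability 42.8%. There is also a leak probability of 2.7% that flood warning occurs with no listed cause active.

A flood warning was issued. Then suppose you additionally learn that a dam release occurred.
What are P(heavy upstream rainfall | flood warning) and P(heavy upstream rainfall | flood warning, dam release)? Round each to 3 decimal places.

P(heavy upstream rainfall | flood warning) ≈ 0.803; P(heavy upstream rainfall | flood warning, dam release) ≈ 0.409

Under noisy-OR, P(flood warning | causes) = 1 − (1−0.027)·∏(1−qᵢ) over the active causes.
For the numerator, keep only heavy upstream rainfall=true terms: 0.124867 + 0.010928 = 0.135795
The normalizing constant is 0.027·0.685·0.948 + 0.443444·0.685·0.052 + 0.418146·0.315·0.948 + 0.66718·0.315·0.052 = 0.169123
P(heavy upstream rainfall | flood warning) = 0.135795/0.169123 ≈ 0.803

With the extra evidence:
Numerator (weight on configurations with heavy upstream rainfall): 0.66718·0.315 = 0.210162
Normalizer over all consistent configurations: 0.443444·0.685 + 0.66718·0.315 = 0.513921
P(heavy upstream rainfall | flood warning, dam release) = 0.210162/0.513921 ≈ 0.409
This is intercausal reasoning (explaining away): once dam release accounts for the flood warning, heavy upstream rainfall becomes less likely.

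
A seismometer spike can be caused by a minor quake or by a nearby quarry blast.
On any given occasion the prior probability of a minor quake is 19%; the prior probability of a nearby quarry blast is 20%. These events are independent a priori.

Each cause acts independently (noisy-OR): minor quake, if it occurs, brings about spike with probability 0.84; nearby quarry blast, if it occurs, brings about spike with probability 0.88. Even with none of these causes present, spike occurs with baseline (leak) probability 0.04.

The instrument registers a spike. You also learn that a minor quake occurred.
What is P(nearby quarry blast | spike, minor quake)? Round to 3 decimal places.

P(nearby quarry blast | spike, minor quake) ≈ 0.225

Under noisy-OR, P(spike | causes) = 1 − (1−0.04)·∏(1−qᵢ) over the active causes.
For the numerator, keep only nearby quarry blast=true terms: 0.981568·0.2 = 0.196314
The normalizing constant is 0.8464·0.8 + 0.981568·0.2 = 0.873434
Posterior = 0.196314 / 0.873434 ≈ 0.225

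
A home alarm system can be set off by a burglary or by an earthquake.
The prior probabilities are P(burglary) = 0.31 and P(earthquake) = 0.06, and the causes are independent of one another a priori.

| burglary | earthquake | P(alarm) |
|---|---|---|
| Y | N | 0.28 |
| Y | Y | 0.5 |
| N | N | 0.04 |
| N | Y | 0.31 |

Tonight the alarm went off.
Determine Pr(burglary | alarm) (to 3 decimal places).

By total probability over the 4 (burglary, earthquake) configurations:
  P(alarm) = 0.04×0.69×0.94 + 0.31×0.69×0.06 + 0.28×0.31×0.94 + 0.5×0.31×0.06
        = 0.025944 + 0.012834 + 0.081592 + 0.009300 = 0.129670
The terms with burglary present sum to 0.090892, so
  P(burglary | alarm) = 0.090892 / 0.129670 ≈ 0.701

Pr(burglary | alarm) ≈ 0.701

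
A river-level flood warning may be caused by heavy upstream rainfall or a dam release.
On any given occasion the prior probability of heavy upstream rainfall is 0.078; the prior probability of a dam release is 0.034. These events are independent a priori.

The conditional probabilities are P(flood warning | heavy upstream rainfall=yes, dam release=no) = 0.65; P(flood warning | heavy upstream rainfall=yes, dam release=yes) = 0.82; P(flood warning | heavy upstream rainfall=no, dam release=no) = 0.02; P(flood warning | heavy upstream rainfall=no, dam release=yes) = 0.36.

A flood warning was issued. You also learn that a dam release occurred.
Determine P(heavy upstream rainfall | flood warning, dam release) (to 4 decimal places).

P(heavy upstream rainfall | flood warning, dam release) ≈ 0.1616

Sum P(flood warning|·) weighted by the priors over both values of heavy upstream rainfall:
  P(flood warning | dam release) = 0.36*0.922 + 0.82*0.078
        = 0.331920 + 0.063960 = 0.395880
The terms with heavy upstream rainfall present sum to 0.063960, so
  P(heavy upstream rainfall | flood warning, dam release) = 0.063960 / 0.395880 ≈ 0.1616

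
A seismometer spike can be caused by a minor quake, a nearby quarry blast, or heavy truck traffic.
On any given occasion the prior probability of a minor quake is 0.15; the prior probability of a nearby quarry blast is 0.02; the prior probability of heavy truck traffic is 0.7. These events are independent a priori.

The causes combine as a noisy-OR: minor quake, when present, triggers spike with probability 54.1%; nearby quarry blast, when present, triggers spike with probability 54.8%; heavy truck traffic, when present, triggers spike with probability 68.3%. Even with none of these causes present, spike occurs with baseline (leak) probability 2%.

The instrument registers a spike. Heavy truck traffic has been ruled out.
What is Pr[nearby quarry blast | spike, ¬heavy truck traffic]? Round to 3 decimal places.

Pr[nearby quarry blast | spike, ¬heavy truck traffic] ≈ 0.108

Under noisy-OR, P(spike | causes) = 1 − (1−0.02)·∏(1−qᵢ) over the active causes.
Sum P(spike|·) weighted by the priors over the 4 (minor quake, nearby quarry blast) configurations:
  P(spike | ¬heavy truck traffic) = 0.02*0.85*0.98 + 0.55704*0.85*0.02 + 0.55018*0.15*0.98 + 0.796681*0.15*0.02
        = 0.016660 + 0.009470 + 0.080876 + 0.002390 = 0.109396
Configurations with nearby quarry blast contribute 0.011860, so
  P(nearby quarry blast | spike, ¬heavy truck traffic) = 0.011860 / 0.109396 ≈ 0.108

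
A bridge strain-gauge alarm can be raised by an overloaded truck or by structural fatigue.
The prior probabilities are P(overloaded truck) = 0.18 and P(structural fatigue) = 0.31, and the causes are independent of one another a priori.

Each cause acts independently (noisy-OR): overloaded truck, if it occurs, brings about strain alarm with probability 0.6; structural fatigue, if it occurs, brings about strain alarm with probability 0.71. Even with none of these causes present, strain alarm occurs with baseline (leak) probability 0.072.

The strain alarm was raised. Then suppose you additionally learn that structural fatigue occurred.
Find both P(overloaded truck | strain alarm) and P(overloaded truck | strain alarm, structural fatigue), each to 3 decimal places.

Under noisy-OR, P(strain alarm | causes) = 1 − (1−0.072)·∏(1−qᵢ) over the active causes.
Sum P(strain alarm|·) weighted by the priors over the 4 (overloaded truck, structural fatigue) configurations:
  P(strain alarm) = 0.072·0.82·0.69 + 0.73088·0.82·0.31 + 0.6288·0.18·0.69 + 0.892352·0.18·0.31
        = 0.040738 + 0.185790 + 0.078097 + 0.049793 = 0.354418
Configurations with overloaded truck contribute 0.127890, so
  P(overloaded truck | strain alarm) = 0.127890 / 0.354418 ≈ 0.361

Now also conditioning on structural fatigue=true:
By total probability over both values of overloaded truck:
  P(strain alarm | structural fatigue) = 0.73088×0.82 + 0.892352×0.18
        = 0.599322 + 0.160623 = 0.759945
Keeping only the overloaded truck-present terms gives 0.160623, so
  P(overloaded truck | strain alarm, structural fatigue) = 0.160623 / 0.759945 ≈ 0.211
Conditioning on structural fatigue lowers the posterior on overloaded truck: the classic explaining-away effect in a common-effect structure.

P(overloaded truck | strain alarm) ≈ 0.361; P(overloaded truck | strain alarm, structural fatigue) ≈ 0.211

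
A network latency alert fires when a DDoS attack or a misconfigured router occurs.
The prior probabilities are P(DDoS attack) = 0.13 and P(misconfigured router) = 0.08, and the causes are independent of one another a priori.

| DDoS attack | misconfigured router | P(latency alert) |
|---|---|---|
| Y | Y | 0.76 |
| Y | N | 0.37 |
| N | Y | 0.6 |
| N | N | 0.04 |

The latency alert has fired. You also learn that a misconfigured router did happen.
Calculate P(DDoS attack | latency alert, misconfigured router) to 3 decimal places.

P(DDoS attack | latency alert, misconfigured router) ≈ 0.159

Weight on DDoS attack=true, given the evidence: 0.76*0.13 = 0.098800
Denominator P(latency alert | misconfigured router): 0.6*0.87 + 0.76*0.13 = 0.620800
P(DDoS attack | latency alert, misconfigured router) = 0.098800/0.620800 ≈ 0.159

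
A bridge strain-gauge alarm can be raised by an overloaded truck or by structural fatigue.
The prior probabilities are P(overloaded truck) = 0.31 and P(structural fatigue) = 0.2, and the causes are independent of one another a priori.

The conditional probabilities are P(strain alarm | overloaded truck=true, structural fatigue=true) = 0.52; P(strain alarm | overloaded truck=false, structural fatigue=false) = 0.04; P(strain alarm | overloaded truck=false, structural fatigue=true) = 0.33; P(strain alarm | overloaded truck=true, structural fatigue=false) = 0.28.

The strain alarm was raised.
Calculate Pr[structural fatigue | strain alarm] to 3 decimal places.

P(strain alarm) = 0.04×0.69×0.8 + 0.33×0.69×0.2 + 0.28×0.31×0.8 + 0.52×0.31×0.2 = 0.022080 + 0.045540 + 0.069440 + 0.032240 = 0.169300
Restricting to configurations with structural fatigue present: 0.045540 + 0.032240 = 0.077780.
So P(structural fatigue | strain alarm) = 0.077780/0.169300 ≈ 0.459.

Pr[structural fatigue | strain alarm] ≈ 0.459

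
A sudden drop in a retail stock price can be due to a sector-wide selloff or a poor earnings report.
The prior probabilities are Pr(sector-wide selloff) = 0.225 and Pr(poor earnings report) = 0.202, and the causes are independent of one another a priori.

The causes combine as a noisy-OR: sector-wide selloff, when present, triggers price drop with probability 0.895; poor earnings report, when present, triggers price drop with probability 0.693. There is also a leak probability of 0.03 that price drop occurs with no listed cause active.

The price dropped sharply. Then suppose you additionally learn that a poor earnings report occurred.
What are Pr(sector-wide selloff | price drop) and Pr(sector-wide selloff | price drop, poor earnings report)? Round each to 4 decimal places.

Under noisy-OR, P(price drop | causes) = 1 − (1−0.03)·∏(1−qᵢ) over the active causes.
Weight on sector-wide selloff=true, given the evidence: 0.161263 + 0.044029 = 0.205292
The normalizing constant is 0.03·0.775·0.798 + 0.70221·0.775·0.202 + 0.89815·0.225·0.798 + 0.968732·0.225·0.202 = 0.333777
Posterior = 0.205292 / 0.333777 ≈ 0.6151

Now condition on the additional information:
P(price drop | poor earnings report) = 0.70221*0.775 + 0.968732*0.225 = 0.544213 + 0.217965 = 0.762178
Restricting to configurations with sector-wide selloff present: 0.968732*0.225 = 0.217965.
Hence the posterior is 0.217965/0.762178 ≈ 0.2860.
The drop from 0.6151 to 0.2860 is the explaining-away (discounting) effect.

Pr(sector-wide selloff | price drop) ≈ 0.6151; Pr(sector-wide selloff | price drop, poor earnings report) ≈ 0.2860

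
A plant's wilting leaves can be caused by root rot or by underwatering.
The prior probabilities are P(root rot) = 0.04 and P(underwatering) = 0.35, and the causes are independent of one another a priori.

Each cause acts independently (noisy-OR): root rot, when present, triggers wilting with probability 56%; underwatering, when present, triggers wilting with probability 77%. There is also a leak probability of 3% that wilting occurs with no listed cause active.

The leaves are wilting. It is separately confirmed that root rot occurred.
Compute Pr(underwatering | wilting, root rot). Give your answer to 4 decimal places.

Pr(underwatering | wilting, root rot) ≈ 0.4586

Under noisy-OR, P(wilting | causes) = 1 − (1−0.03)·∏(1−qᵢ) over the active causes.
P(wilting | root rot) = 0.5732*0.65 + 0.901836*0.35 = 0.372580 + 0.315643 = 0.688223
The underwatering-present share is 0.901836*0.35 = 0.315643.
So P(underwatering | wilting, root rot) = 0.315643/0.688223 ≈ 0.4586.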